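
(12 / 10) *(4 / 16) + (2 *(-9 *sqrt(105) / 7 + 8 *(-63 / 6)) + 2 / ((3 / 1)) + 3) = -4921 / 30 - 18 *sqrt(105) / 7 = -190.38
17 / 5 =3.40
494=494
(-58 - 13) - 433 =-504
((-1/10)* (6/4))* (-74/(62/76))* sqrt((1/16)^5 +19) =2109* sqrt(19922945)/158720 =59.31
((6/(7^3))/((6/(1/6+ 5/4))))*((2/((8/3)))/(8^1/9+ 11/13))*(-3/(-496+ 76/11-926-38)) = 2431/659525888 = 0.00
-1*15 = -15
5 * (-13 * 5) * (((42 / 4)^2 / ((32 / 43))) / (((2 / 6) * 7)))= -2641275 / 128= -20634.96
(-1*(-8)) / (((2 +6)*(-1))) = -1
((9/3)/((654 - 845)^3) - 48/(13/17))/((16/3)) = -17057348325/1449317168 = -11.77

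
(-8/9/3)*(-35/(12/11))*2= 1540/81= 19.01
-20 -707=-727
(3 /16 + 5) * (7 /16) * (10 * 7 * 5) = 101675 /128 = 794.34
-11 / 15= -0.73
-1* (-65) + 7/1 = 72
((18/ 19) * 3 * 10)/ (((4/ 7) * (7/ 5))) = 675/ 19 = 35.53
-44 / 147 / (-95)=44 / 13965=0.00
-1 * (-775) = 775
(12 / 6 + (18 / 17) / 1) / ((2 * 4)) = 13 / 34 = 0.38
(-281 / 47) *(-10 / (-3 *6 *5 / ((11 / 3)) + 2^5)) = 15455 / 1927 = 8.02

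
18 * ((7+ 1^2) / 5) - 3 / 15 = 143 / 5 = 28.60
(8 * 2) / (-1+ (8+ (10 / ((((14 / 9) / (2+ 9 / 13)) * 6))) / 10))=832 / 379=2.20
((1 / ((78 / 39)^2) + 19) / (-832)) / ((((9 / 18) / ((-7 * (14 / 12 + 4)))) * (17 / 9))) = 50127 / 56576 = 0.89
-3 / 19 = -0.16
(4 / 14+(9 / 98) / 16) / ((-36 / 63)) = -457 / 896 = -0.51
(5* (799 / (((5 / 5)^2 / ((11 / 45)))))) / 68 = 517 / 36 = 14.36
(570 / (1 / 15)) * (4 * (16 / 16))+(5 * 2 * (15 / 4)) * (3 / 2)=137025 / 4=34256.25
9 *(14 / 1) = 126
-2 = -2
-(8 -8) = 0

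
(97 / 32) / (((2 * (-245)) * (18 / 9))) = -97 / 31360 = -0.00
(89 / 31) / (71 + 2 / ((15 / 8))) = 1335 / 33511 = 0.04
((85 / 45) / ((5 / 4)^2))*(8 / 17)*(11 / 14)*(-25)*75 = -17600 / 21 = -838.10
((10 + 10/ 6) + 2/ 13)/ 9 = 461/ 351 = 1.31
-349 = -349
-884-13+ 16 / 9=-8057 / 9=-895.22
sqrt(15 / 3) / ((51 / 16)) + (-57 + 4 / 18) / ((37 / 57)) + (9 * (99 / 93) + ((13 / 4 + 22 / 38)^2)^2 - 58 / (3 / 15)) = -17558275593151 / 114799247616 + 16 * sqrt(5) / 51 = -152.25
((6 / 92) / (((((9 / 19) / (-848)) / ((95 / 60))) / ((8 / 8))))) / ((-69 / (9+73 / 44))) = 8973377 / 314226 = 28.56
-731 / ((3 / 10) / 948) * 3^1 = -6929880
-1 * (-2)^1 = 2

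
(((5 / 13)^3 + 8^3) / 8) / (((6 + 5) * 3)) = 1124989 / 580008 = 1.94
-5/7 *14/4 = -5/2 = -2.50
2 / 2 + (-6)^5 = -7775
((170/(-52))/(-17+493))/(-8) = 5/5824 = 0.00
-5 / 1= -5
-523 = -523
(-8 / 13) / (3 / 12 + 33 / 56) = -448 / 611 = -0.73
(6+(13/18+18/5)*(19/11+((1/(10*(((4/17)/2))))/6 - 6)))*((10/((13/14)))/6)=-9858919/463320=-21.28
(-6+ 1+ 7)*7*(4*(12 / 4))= 168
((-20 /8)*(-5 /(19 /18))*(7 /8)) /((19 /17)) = 26775 /2888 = 9.27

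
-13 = -13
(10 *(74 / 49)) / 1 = 740 / 49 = 15.10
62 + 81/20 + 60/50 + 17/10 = 1379/20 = 68.95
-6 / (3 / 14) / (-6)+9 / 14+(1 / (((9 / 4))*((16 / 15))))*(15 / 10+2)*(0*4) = 223 / 42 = 5.31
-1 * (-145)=145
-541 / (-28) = 541 / 28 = 19.32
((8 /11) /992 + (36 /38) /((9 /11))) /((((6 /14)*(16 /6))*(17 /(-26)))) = -2732457 /1762288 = -1.55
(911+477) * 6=8328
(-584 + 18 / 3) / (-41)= 578 / 41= 14.10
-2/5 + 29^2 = 4203/5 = 840.60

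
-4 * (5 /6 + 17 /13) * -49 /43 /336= 1169 /40248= 0.03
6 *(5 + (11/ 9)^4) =94892/ 2187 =43.39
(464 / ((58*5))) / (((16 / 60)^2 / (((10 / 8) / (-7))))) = -225 / 56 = -4.02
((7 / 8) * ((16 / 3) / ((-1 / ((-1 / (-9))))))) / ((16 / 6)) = -7 / 36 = -0.19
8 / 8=1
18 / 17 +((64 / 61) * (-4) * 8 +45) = 12947 / 1037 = 12.49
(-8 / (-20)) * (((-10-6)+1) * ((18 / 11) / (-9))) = 1.09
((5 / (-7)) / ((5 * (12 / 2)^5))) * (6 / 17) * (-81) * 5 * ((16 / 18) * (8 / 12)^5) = 80 / 260253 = 0.00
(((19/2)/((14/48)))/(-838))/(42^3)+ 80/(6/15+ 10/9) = 32595015277/615683628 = 52.94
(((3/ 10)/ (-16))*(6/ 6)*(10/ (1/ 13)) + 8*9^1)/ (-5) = -1113/ 80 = -13.91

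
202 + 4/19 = 3842/19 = 202.21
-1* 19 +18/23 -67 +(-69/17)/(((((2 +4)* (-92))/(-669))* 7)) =-1881307/21896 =-85.92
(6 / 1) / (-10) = -3 / 5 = -0.60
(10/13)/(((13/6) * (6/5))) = 50/169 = 0.30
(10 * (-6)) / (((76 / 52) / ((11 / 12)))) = -715 / 19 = -37.63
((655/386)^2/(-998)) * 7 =-3003175/148698008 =-0.02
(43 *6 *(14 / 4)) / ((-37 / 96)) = -86688 / 37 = -2342.92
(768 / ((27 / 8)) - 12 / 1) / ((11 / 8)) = 15520 / 99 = 156.77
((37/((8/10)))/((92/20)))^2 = 855625/8464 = 101.09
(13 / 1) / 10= 13 / 10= 1.30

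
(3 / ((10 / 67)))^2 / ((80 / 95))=767619 / 1600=479.76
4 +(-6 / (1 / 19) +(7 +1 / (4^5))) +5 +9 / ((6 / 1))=-98815 / 1024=-96.50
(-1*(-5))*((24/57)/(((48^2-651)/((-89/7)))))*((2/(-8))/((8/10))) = 2225/439698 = 0.01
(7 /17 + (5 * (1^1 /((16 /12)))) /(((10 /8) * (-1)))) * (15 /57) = -220 /323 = -0.68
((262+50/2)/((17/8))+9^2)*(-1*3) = -11019/17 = -648.18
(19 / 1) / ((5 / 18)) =342 / 5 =68.40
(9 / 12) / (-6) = -1 / 8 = -0.12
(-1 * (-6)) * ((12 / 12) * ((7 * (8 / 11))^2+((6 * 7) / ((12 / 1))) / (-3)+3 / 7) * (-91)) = -1663493 / 121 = -13747.88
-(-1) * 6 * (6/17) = 36/17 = 2.12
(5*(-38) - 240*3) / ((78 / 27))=-315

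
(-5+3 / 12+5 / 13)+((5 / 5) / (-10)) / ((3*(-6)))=-5101 / 1170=-4.36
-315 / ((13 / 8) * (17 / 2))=-5040 / 221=-22.81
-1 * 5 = -5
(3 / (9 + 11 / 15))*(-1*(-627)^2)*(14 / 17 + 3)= -1149902325 / 2482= -463296.67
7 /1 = 7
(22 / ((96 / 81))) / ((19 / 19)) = 297 / 16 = 18.56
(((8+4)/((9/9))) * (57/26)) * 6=2052/13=157.85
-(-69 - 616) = 685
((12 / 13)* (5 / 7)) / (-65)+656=776036 / 1183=655.99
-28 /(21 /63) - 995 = -1079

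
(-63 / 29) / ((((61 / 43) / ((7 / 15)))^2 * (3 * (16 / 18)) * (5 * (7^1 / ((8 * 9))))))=-2446227 / 13488625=-0.18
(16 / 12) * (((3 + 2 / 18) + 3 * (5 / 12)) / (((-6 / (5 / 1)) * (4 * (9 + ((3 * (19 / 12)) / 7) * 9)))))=-5495 / 68526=-0.08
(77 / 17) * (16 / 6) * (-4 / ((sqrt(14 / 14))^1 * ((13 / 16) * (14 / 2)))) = -5632 / 663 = -8.49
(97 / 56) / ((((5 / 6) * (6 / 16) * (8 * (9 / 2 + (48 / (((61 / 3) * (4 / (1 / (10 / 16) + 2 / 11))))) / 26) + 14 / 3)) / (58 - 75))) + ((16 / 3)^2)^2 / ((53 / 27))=1223366163337 / 2984713179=409.88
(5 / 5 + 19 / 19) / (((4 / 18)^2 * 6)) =27 / 4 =6.75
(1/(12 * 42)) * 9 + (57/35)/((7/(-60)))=-5465/392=-13.94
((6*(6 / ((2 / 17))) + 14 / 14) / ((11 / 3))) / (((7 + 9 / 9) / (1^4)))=921 / 88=10.47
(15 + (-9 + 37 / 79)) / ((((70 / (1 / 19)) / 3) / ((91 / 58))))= 19929 / 870580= 0.02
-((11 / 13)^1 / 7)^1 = -0.12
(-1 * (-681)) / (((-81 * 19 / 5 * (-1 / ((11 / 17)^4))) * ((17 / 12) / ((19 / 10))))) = 6647014 / 12778713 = 0.52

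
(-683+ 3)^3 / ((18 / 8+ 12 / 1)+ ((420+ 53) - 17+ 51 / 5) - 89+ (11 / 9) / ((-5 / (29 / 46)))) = -803565.81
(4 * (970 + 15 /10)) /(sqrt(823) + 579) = 1124997 /167209 - 1943 * sqrt(823) /167209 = 6.39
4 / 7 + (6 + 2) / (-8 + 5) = -44 / 21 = -2.10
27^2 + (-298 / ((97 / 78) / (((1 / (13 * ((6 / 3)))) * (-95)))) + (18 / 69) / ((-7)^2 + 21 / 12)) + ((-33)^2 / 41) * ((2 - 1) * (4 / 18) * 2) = 30013879507 / 18568613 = 1616.38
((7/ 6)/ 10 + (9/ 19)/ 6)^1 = 223/ 1140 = 0.20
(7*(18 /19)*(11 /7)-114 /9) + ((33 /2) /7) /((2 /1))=-1703 /1596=-1.07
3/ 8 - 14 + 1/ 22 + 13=-51/ 88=-0.58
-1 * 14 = -14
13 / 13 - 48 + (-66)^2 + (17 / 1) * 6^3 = 7981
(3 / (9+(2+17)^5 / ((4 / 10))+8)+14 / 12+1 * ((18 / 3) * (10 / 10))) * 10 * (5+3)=7098170440 / 12380529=573.33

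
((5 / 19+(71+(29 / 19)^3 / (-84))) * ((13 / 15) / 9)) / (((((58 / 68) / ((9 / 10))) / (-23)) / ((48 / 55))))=-834309529924 / 5743555125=-145.26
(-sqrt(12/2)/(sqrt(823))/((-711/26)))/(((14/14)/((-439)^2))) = 5010746 *sqrt(4938)/585153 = 601.74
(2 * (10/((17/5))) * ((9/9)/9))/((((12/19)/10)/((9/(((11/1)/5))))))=23750/561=42.34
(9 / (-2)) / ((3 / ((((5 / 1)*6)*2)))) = -90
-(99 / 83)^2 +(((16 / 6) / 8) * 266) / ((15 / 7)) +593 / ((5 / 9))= 68657122 / 62001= 1107.36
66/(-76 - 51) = -66/127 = -0.52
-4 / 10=-0.40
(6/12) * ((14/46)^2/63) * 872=3052/4761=0.64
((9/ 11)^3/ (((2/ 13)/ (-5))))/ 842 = -47385/ 2241404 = -0.02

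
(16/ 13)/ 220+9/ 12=0.76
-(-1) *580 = 580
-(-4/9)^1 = 4/9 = 0.44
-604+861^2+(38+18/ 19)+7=14074496/ 19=740762.95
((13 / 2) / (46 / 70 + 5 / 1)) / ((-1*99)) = -455 / 39204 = -0.01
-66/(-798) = 11/133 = 0.08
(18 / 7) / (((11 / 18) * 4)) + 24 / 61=6789 / 4697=1.45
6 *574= 3444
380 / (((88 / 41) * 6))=3895 / 132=29.51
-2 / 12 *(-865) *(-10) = -4325 / 3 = -1441.67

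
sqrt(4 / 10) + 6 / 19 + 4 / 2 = sqrt(10) / 5 + 44 / 19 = 2.95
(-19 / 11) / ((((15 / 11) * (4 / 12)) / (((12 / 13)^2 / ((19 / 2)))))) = -288 / 845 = -0.34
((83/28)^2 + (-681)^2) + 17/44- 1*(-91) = 4000338759/8624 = 463861.17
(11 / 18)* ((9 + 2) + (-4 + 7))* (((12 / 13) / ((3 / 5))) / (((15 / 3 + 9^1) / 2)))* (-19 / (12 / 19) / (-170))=3971 / 11934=0.33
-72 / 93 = -0.77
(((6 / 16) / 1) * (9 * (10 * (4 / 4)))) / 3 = 45 / 4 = 11.25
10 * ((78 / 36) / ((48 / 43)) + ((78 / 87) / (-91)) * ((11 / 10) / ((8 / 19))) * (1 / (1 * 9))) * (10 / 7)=2832745 / 102312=27.69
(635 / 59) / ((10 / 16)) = 1016 / 59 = 17.22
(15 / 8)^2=225 / 64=3.52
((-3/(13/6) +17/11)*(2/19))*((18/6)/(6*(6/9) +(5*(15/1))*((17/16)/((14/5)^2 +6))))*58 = 44310144/146769623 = 0.30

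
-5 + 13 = 8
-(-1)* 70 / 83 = 0.84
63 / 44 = 1.43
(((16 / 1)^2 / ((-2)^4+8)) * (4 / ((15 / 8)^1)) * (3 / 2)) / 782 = 256 / 5865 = 0.04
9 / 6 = 3 / 2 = 1.50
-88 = -88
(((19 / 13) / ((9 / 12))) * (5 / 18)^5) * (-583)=-34615625 / 18423288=-1.88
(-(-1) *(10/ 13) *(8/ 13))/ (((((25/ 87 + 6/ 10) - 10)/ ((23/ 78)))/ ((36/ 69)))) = -17400/ 2177227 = -0.01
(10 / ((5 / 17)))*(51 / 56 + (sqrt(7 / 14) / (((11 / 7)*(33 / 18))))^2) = 13533411 / 409948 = 33.01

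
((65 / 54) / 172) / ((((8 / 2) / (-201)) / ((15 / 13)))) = -1675 / 4128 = -0.41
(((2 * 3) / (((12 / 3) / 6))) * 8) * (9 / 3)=216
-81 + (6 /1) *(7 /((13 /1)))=-1011 /13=-77.77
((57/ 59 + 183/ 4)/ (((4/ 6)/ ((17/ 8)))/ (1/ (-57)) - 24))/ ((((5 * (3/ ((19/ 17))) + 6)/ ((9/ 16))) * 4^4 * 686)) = -72675/ 395060707328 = -0.00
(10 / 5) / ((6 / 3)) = 1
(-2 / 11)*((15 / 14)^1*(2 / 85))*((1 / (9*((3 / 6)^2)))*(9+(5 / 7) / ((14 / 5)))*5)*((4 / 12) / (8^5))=-4535 / 4728987648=-0.00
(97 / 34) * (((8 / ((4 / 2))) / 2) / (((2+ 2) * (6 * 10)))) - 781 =-3186383 / 4080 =-780.98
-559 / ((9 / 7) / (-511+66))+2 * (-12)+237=1743202 / 9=193689.11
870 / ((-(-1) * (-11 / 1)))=-79.09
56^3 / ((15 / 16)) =2809856 / 15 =187323.73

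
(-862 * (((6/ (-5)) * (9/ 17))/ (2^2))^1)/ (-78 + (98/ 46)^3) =-141587379/ 70667045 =-2.00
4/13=0.31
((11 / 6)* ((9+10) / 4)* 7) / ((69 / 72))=1463 / 23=63.61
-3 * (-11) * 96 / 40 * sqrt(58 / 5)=269.75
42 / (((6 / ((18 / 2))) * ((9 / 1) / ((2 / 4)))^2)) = 7 / 36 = 0.19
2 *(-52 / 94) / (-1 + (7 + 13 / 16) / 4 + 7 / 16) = -3328 / 4183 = -0.80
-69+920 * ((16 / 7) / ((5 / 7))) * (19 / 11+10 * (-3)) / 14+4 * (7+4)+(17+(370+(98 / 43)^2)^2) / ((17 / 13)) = 455087731386984 / 4475210509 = 101690.80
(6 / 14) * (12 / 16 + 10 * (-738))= -88551 / 28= -3162.54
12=12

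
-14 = -14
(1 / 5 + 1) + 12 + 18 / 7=15.77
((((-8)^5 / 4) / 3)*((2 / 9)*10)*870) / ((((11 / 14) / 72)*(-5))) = 96754967.27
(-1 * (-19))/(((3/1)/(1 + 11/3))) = 266/9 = 29.56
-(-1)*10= 10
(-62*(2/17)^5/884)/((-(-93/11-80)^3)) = -0.00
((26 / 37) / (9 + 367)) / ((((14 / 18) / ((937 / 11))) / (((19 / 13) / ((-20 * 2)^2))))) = 160227 / 856979200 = 0.00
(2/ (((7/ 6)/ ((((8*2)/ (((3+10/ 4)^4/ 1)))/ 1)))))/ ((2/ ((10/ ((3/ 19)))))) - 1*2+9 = 814689/ 102487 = 7.95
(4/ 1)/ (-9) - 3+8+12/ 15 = 241/ 45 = 5.36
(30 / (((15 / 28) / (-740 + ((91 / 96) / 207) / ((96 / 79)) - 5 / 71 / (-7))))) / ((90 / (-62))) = 21749761443877 / 761892480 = 28547.02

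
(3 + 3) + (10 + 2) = 18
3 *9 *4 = 108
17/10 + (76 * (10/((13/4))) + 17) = 252.55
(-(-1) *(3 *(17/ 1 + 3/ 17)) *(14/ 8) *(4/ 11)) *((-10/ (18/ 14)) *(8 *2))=-2289280/ 561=-4080.71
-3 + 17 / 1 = 14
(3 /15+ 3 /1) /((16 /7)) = 1.40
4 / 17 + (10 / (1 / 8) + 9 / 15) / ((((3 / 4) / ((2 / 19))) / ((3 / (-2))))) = -27024 / 1615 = -16.73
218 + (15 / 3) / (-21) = 4573 / 21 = 217.76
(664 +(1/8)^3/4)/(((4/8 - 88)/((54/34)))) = -12.05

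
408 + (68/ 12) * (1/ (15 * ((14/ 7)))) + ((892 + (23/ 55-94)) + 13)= 1207411/ 990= 1219.61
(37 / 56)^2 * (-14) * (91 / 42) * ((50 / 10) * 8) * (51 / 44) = -1512745 / 2464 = -613.94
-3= -3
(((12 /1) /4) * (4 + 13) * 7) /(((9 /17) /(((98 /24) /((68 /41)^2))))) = 576583 /576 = 1001.01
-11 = -11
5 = 5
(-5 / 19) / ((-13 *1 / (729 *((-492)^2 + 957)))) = 885811545 / 247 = 3586281.56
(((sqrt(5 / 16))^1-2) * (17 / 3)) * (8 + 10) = -204 + 51 * sqrt(5) / 2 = -146.98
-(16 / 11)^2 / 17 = -256 / 2057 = -0.12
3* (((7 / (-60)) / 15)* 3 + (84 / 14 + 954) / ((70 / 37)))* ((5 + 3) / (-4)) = -1065551 / 350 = -3044.43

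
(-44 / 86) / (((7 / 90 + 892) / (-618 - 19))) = 1261260 / 3452341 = 0.37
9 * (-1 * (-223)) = 2007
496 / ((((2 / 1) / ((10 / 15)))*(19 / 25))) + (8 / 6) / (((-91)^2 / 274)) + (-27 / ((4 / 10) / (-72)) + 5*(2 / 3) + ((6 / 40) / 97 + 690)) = 1761502988737 / 305237660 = 5770.92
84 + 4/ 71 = 5968/ 71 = 84.06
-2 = -2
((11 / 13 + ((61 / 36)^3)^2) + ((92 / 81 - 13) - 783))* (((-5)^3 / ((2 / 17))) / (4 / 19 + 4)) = 176030906045761225 / 905541451776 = 194392.99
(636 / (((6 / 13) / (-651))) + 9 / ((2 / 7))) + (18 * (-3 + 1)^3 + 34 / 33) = -897189.47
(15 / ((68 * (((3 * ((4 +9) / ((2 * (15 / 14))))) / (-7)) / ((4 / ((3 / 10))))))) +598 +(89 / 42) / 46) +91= 293720377 / 426972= 687.91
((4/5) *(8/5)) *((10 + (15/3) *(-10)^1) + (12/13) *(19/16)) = -16184/325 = -49.80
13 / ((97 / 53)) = 7.10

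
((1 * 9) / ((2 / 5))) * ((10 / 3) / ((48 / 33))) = 825 / 16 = 51.56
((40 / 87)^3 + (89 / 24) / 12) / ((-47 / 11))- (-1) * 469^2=217846753329539 / 990388512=219960.90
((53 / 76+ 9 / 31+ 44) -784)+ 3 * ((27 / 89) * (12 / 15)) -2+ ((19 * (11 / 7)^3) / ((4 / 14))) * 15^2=2944737694981 / 51372580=57321.20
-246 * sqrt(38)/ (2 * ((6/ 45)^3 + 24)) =-415125 * sqrt(38)/ 81008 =-31.59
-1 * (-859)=859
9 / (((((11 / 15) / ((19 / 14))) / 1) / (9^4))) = 109278.99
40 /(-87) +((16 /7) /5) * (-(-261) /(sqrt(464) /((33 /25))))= -40 /87 +1188 * sqrt(29) /875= 6.85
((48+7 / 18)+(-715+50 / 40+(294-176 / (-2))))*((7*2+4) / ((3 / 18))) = -30603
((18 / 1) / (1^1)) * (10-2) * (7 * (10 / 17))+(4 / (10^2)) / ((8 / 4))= 504017 / 850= 592.96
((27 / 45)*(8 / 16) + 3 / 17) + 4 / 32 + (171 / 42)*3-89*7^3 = -145247517 / 4760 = -30514.18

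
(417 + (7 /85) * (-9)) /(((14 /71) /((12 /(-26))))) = -974.32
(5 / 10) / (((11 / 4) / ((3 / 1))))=6 / 11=0.55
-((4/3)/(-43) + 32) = -4124/129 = -31.97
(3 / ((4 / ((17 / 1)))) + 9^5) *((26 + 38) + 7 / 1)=16773537 / 4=4193384.25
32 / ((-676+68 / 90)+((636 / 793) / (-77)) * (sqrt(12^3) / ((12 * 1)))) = -40785318604190160 / 860626866366938329+1258247390400 * sqrt(3) / 860626866366938329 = -0.05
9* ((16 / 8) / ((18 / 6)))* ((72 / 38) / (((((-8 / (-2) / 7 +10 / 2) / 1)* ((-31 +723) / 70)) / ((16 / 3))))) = 1.10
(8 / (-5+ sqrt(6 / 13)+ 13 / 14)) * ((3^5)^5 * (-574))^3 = 60124930143880792264250513393661206709651441408 * sqrt(78) / 13687+ 3182326659758261933414973601764496726560837005952 / 13687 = 271303840497821570332727100000000000000000000.00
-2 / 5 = -0.40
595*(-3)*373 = -665805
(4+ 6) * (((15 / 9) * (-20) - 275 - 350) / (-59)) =19750 / 177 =111.58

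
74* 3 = 222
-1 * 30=-30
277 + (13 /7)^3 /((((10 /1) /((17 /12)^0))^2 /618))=5429423 /17150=316.58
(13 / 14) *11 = 143 / 14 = 10.21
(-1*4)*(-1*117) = 468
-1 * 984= -984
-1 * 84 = -84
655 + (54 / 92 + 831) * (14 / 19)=554006 / 437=1267.75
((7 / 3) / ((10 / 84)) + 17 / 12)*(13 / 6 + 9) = 84487 / 360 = 234.69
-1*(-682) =682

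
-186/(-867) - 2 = -1.79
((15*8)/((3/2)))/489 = 80/489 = 0.16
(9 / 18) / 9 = 1 / 18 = 0.06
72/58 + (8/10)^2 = 1364/725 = 1.88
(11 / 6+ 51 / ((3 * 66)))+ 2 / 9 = 229 / 99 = 2.31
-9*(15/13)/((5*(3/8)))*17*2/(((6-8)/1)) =1224/13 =94.15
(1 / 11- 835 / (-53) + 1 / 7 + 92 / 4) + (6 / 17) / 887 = 2399274334 / 61537399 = 38.99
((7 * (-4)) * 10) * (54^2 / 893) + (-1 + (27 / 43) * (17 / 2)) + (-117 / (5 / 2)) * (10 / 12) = -72879313 / 76798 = -948.97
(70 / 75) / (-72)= -7 / 540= -0.01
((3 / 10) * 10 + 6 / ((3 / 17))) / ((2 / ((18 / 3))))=111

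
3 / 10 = 0.30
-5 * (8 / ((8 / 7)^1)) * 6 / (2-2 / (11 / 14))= 385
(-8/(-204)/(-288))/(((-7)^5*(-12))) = -1/1481167296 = -0.00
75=75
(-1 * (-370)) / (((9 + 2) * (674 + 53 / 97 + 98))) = 35890 / 824307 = 0.04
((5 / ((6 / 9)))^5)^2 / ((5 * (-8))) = -115330078125 / 8192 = -14078378.68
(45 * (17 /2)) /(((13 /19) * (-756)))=-1615 /2184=-0.74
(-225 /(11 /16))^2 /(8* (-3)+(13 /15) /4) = -777600000 /172667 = -4503.47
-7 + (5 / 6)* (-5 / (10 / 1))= -89 / 12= -7.42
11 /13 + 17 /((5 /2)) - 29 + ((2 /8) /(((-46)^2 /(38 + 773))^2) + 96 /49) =-1104230806743 /57042789440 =-19.36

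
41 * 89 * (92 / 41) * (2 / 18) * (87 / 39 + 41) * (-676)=-26587345.78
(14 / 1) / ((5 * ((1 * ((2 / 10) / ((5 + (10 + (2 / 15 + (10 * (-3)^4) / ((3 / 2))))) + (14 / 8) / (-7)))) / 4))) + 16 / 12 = 155374 / 5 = 31074.80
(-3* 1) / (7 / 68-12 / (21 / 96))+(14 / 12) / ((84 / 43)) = 1223525 / 1876536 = 0.65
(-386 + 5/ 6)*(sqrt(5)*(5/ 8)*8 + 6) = -11555*sqrt(5)/ 6 - 2311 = -6617.29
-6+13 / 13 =-5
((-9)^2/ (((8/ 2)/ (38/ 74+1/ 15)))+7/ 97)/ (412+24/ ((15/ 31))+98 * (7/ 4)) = 424249/ 22721959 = 0.02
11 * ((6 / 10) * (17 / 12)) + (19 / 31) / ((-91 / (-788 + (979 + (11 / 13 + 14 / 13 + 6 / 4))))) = 5897401 / 733460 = 8.04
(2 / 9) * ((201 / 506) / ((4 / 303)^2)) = 2050401 / 4048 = 506.52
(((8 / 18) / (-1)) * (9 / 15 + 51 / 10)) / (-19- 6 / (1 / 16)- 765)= 19 / 6600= 0.00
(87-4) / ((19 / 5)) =415 / 19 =21.84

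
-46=-46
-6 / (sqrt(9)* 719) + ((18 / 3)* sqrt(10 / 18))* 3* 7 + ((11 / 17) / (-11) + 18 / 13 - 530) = -84006245 / 158899 + 42* sqrt(5) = -434.76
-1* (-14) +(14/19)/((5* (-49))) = 9308/665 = 14.00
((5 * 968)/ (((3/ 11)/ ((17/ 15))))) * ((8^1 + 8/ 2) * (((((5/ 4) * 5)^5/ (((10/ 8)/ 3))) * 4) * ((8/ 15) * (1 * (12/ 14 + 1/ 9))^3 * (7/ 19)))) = 8024842323437500/ 2036097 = 3941286846.08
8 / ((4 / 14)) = 28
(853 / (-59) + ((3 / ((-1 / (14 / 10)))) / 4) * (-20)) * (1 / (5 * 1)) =386 / 295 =1.31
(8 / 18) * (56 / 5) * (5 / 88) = 28 / 99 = 0.28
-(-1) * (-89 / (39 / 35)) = -3115 / 39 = -79.87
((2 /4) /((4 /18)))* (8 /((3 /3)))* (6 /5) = 108 /5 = 21.60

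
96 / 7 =13.71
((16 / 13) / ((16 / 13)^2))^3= 2197 / 4096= 0.54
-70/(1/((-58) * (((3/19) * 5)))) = 60900/19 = 3205.26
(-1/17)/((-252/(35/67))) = 5/41004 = 0.00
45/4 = 11.25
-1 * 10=-10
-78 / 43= -1.81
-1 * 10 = -10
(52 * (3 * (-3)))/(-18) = 26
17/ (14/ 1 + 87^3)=0.00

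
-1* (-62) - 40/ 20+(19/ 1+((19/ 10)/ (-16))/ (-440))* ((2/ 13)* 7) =36819333/ 457600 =80.46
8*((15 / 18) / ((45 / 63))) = 28 / 3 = 9.33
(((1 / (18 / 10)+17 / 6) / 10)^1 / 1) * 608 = 206.04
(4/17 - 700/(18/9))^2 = 122335.35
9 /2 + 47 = 103 /2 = 51.50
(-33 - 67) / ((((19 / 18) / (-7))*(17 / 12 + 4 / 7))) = 1058400 / 3173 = 333.56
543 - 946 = -403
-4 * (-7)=28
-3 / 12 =-0.25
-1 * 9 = -9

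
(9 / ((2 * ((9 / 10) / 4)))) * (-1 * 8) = -160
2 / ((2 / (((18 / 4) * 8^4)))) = 18432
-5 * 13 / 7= -65 / 7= -9.29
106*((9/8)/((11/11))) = 477/4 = 119.25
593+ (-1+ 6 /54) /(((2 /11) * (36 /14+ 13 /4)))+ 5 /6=1739843 /2934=592.99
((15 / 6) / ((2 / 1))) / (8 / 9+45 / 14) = 315 / 1034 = 0.30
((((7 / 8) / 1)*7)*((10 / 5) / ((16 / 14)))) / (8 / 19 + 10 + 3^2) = 6517 / 11808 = 0.55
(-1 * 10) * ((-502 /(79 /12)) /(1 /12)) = 722880 /79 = 9150.38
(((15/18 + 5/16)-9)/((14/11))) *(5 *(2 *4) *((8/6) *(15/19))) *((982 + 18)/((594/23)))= -108387500/10773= -10061.03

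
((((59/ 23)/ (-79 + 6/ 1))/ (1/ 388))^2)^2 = 274621761778544896/ 7946992159681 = 34556.69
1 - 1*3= -2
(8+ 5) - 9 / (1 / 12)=-95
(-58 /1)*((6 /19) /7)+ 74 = 9494 /133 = 71.38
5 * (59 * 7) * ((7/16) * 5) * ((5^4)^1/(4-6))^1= -45171875/32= -1411621.09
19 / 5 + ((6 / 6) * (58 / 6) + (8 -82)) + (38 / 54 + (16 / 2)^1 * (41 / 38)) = -131323 / 2565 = -51.20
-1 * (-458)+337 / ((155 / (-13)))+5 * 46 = 102259 / 155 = 659.74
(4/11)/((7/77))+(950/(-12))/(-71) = 2179/426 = 5.12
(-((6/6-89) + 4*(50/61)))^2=26708224/3721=7177.70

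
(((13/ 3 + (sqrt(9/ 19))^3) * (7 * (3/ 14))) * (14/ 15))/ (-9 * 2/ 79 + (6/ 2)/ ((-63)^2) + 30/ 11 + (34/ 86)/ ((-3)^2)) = 9343506249 * sqrt(19)/ 227018290330 + 115351929/ 48373810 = 2.56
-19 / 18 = -1.06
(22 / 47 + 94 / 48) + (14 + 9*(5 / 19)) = 402811 / 21432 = 18.79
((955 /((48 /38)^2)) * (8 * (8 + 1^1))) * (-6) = -1034265 /4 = -258566.25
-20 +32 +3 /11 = 135 /11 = 12.27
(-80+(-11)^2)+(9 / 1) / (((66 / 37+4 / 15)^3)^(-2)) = 2305105896763460809 / 3247247486390625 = 709.86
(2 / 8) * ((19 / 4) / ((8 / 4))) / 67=19 / 2144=0.01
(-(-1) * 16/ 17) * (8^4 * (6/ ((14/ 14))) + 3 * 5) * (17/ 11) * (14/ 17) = 5508384/ 187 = 29456.60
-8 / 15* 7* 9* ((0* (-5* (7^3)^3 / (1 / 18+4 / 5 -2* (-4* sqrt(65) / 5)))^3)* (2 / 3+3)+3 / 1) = -504 / 5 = -100.80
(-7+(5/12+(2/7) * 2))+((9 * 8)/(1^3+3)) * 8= 11591/84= 137.99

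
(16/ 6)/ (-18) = -0.15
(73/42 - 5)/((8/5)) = -685/336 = -2.04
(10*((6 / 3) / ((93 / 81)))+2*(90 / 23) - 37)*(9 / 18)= -8381 / 1426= -5.88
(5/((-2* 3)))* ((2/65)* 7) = -7/39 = -0.18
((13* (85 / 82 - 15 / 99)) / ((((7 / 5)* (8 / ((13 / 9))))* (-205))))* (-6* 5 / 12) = 2023775 / 111833568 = 0.02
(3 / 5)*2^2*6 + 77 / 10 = 221 / 10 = 22.10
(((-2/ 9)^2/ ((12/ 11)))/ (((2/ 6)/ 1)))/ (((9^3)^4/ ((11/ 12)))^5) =1771561/ 36219447022812927502912121430259257340963466011471383887145864192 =0.00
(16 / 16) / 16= 1 / 16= 0.06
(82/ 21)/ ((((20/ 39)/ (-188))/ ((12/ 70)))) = -300612/ 1225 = -245.40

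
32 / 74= 16 / 37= 0.43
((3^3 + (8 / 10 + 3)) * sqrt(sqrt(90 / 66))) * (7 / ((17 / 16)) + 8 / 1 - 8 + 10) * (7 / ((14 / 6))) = 11844 * 11^(3 / 4) * 15^(1 / 4) / 85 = 1656.33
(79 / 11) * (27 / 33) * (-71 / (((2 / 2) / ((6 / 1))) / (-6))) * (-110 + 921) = 1473843276 / 121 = 12180522.94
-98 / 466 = -49 / 233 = -0.21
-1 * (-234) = 234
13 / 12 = 1.08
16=16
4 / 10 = 2 / 5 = 0.40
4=4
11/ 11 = 1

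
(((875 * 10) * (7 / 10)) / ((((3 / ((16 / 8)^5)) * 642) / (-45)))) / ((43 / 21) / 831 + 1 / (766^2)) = -5017344688440000 / 2701531613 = -1857222.28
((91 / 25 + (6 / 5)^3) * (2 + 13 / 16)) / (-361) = -6039 / 144400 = -0.04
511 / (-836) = -511 / 836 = -0.61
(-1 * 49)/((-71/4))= 196/71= 2.76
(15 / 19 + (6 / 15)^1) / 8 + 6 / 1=4673 / 760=6.15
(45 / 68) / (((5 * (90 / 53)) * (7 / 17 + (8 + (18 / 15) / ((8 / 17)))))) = 53 / 7454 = 0.01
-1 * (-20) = 20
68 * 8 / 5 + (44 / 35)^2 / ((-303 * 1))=40381904 / 371175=108.79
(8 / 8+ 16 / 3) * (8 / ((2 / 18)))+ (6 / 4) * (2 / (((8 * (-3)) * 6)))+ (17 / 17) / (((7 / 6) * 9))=153241 / 336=456.07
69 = 69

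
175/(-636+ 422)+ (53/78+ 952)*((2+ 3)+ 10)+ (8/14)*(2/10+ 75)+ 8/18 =6280127116/438165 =14332.79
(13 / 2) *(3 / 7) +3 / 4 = 99 / 28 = 3.54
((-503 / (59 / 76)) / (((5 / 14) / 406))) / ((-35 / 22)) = 682904992 / 1475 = 462986.44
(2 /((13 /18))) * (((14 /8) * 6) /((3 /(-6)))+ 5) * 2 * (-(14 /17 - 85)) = -1648512 /221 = -7459.33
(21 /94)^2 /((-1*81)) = -49 /79524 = -0.00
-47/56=-0.84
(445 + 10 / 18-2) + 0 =3992 / 9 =443.56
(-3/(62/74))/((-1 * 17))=111/527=0.21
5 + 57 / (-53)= 208 / 53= 3.92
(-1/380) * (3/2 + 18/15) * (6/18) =-9/3800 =-0.00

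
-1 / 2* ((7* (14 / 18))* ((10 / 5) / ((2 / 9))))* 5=-245 / 2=-122.50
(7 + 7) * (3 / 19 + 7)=1904 / 19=100.21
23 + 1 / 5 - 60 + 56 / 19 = -3216 / 95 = -33.85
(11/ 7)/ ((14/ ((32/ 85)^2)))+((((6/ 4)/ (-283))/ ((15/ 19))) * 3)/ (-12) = 14096143/ 801512600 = 0.02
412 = 412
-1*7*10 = -70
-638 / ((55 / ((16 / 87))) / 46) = -1472 / 15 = -98.13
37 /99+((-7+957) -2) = 93889 /99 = 948.37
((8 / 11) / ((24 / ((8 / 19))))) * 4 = 32 / 627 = 0.05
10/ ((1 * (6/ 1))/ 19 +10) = 95/ 98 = 0.97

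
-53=-53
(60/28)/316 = 15/2212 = 0.01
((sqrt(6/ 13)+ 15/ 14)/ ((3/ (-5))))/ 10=-0.29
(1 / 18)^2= 1 / 324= 0.00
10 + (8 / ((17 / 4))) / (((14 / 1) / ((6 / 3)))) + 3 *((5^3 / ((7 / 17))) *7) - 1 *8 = 758895 / 119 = 6377.27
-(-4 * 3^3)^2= -11664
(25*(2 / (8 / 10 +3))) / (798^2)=125 / 6049638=0.00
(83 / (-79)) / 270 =-83 / 21330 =-0.00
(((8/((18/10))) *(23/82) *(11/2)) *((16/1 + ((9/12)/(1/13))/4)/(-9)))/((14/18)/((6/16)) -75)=33925/176136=0.19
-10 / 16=-5 / 8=-0.62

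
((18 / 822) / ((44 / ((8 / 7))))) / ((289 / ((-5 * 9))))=-270 / 3048661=-0.00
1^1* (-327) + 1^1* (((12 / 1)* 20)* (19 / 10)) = 129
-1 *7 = -7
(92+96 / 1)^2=35344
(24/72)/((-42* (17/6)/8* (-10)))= 4/1785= 0.00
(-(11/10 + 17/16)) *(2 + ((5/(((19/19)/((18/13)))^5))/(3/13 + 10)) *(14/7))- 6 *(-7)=4090033471/151944520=26.92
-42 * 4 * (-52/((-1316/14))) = -4368/47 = -92.94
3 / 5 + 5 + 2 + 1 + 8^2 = 363 / 5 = 72.60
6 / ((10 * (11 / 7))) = 21 / 55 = 0.38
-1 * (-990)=990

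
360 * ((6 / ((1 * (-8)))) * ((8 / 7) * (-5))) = 10800 / 7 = 1542.86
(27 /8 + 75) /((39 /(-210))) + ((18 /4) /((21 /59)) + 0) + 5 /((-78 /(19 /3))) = -1342447 /3276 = -409.78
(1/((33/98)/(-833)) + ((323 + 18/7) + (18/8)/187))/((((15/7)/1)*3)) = -33743519/100980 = -334.16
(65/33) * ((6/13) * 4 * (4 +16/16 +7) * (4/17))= 1920/187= 10.27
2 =2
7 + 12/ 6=9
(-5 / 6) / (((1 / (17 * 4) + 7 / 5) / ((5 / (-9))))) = 4250 / 12987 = 0.33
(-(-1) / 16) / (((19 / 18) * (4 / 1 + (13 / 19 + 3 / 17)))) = 153 / 12560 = 0.01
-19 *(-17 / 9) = 323 / 9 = 35.89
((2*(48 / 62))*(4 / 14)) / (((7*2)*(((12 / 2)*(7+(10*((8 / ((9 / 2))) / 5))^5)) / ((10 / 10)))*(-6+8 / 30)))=-708588 / 443734631935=-0.00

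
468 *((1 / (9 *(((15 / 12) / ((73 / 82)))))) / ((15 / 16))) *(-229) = -27817088 / 3075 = -9046.21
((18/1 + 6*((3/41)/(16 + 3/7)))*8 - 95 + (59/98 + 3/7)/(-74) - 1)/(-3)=-1648106441/102579540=-16.07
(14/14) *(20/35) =4/7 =0.57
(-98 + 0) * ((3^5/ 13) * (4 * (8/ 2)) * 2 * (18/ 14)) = -979776/ 13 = -75367.38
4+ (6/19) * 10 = 136/19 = 7.16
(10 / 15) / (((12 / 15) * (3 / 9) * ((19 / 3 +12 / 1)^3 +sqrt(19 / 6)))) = 22460625 / 55361276633- 1215 * sqrt(114) / 110722553266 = 0.00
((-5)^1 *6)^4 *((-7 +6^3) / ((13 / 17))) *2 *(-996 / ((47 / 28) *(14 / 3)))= -34397019360000 / 611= -56296267364.98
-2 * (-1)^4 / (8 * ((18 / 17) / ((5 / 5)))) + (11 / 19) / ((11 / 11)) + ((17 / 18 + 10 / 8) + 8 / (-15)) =1523 / 760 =2.00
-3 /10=-0.30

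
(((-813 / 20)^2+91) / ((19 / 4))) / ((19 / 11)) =7671059 / 36100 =212.49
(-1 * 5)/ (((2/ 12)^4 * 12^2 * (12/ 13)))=-195/ 4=-48.75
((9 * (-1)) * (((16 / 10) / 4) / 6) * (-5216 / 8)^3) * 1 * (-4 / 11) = -3326013696 / 55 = -60472976.29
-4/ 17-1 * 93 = -1585/ 17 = -93.24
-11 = -11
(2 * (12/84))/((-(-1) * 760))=1/2660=0.00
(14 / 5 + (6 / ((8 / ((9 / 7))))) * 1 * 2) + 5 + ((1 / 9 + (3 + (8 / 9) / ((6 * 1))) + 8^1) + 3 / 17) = 680009 / 32130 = 21.16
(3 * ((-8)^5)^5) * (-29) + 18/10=16433835360386365343662089/5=3286767072077273068732418.00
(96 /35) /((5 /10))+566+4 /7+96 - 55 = 21457 /35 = 613.06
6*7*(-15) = -630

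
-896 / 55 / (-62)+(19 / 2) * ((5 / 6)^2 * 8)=813907 / 15345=53.04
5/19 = 0.26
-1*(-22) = 22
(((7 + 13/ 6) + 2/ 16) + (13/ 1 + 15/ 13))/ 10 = 2.34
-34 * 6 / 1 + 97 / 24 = -4799 / 24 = -199.96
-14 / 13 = -1.08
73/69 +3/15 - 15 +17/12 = -17009/1380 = -12.33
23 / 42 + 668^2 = 18741431 / 42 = 446224.55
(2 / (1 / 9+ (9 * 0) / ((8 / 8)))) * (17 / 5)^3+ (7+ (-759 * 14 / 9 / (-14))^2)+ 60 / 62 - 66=270684086 / 34875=7761.55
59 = 59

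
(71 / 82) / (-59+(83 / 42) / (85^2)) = -10772475 / 734042147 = -0.01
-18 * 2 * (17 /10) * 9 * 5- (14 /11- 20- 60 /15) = -30044 /11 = -2731.27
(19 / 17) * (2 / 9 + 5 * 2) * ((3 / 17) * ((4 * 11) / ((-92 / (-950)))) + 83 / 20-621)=-6131.38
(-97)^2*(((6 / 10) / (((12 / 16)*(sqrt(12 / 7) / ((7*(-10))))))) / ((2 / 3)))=-131726*sqrt(21)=-603644.37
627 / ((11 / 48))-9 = 2727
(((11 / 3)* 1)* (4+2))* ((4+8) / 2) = 132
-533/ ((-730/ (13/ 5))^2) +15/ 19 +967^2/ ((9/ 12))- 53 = 946747310495611/ 759382500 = 1246733.12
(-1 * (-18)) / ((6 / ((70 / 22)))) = 105 / 11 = 9.55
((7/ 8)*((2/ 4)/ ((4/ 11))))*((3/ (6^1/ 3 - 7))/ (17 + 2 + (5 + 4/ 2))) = -0.03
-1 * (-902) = 902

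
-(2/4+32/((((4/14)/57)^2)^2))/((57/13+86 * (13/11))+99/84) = -202962426877210/429227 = -472855684.47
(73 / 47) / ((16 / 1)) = 0.10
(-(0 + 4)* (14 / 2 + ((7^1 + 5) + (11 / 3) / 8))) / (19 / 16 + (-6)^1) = 16.17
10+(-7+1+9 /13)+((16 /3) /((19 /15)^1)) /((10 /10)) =2199 /247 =8.90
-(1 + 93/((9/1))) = -34/3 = -11.33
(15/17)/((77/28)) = 60/187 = 0.32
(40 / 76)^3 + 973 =6674807 / 6859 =973.15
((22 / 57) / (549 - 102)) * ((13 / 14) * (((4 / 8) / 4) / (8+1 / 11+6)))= 1573 / 221157720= 0.00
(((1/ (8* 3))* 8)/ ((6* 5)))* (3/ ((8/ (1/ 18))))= 1/ 4320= 0.00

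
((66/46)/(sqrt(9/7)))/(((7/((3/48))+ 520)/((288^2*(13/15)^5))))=522780544*sqrt(7)/17034375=81.20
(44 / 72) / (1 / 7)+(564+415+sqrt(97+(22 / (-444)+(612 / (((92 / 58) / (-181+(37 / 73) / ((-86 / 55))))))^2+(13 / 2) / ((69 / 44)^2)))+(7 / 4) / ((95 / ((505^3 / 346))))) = 1855430527 / 236664+sqrt(1257299457043978542511982) / 16027734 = 77799.52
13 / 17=0.76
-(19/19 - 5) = 4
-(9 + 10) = -19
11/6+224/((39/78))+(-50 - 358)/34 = 2627/6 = 437.83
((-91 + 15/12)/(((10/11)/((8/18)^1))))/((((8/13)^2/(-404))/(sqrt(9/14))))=67405481 * sqrt(14)/6720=37530.98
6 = 6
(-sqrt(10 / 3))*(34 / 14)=-17*sqrt(30) / 21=-4.43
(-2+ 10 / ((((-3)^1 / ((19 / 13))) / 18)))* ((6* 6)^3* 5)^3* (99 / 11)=-133221273159794688000 / 13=-10247790243061129846.15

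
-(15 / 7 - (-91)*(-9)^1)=5718 / 7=816.86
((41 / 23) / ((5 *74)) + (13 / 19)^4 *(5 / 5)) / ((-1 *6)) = -248397271 / 6654190260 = -0.04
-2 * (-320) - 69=571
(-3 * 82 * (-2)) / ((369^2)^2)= 4 / 150730227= 0.00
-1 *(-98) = 98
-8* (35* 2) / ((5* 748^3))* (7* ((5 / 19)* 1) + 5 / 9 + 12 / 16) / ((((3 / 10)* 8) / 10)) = -376775 / 107347556448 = -0.00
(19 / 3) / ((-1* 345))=-19 / 1035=-0.02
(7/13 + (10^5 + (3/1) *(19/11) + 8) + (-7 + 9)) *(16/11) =145477.41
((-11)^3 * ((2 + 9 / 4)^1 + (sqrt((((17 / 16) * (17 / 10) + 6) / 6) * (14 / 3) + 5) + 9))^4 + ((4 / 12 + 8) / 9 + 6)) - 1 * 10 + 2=-117594350459099 / 2073600 - 18958642879 * sqrt(159430) / 172800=-100517744.63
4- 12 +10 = 2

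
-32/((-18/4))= 64/9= 7.11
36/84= 3/7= 0.43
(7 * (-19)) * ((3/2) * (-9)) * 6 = 10773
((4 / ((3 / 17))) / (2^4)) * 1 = 1.42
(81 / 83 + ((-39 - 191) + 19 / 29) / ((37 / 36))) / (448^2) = -19786275 / 17874497536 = -0.00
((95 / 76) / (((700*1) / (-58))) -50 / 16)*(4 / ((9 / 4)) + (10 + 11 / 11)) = -2599 / 63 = -41.25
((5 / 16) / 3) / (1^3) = 5 / 48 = 0.10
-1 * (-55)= 55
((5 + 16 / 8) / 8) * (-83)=-581 / 8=-72.62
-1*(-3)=3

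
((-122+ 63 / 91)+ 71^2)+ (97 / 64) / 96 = 392946925 / 79872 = 4919.71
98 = 98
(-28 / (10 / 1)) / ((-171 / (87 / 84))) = 29 / 1710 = 0.02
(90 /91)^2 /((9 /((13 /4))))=225 /637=0.35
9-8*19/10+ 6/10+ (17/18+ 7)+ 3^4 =7501/90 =83.34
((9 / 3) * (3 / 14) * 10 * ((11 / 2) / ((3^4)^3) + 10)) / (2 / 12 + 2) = 53144155 / 1791153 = 29.67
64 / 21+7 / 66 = 1457 / 462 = 3.15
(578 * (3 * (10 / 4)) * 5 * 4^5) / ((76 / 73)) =405062400 / 19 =21319073.68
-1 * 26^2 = -676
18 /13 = 1.38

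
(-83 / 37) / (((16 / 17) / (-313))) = 441643 / 592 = 746.02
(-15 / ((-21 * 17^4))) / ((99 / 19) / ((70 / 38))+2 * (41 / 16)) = 200 / 186001267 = 0.00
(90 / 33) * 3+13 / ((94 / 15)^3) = 75235185 / 9136424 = 8.23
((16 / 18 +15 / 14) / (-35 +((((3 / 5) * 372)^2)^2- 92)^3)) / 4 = 0.00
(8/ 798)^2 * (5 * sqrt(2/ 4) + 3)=16/ 53067 + 40 * sqrt(2)/ 159201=0.00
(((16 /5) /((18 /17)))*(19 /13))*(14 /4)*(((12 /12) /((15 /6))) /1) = 18088 /2925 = 6.18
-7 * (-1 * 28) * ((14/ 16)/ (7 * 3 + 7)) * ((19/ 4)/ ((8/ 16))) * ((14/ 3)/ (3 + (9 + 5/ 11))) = 71687/ 3288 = 21.80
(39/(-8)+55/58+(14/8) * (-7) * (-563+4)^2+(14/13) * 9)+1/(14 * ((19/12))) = -1535472431625/401128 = -3827886.44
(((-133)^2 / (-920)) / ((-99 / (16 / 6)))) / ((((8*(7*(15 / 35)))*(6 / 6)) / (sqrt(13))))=17689*sqrt(13) / 819720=0.08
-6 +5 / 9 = -49 / 9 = -5.44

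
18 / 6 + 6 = 9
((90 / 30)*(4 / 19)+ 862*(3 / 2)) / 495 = 2731 / 1045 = 2.61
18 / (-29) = -18 / 29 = -0.62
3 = 3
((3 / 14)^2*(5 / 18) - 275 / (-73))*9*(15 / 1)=14602275 / 28616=510.28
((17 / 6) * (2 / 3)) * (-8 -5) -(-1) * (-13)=-338 / 9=-37.56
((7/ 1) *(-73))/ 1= -511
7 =7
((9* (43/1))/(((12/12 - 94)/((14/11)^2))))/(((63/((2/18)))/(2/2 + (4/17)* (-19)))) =71036/1721709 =0.04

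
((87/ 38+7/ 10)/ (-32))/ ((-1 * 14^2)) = 71/ 148960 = 0.00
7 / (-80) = -7 / 80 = -0.09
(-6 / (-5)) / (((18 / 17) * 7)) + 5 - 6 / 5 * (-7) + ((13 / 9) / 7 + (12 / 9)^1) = 4757 / 315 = 15.10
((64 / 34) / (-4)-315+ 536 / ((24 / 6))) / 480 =-617 / 1632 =-0.38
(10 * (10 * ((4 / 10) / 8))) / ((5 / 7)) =7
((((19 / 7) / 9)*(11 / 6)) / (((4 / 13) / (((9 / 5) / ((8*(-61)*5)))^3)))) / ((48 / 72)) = -220077 / 203374976000000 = -0.00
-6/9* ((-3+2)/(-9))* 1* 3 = -2/9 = -0.22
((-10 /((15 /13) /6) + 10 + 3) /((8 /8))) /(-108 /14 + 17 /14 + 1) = 78 /11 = 7.09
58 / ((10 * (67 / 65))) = 377 / 67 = 5.63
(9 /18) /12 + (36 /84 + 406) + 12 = 70303 /168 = 418.47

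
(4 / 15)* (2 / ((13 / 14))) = 112 / 195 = 0.57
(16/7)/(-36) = -4/63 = -0.06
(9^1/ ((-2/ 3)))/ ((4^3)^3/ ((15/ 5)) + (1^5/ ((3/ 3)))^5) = -81/ 524294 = -0.00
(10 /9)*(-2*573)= -3820 /3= -1273.33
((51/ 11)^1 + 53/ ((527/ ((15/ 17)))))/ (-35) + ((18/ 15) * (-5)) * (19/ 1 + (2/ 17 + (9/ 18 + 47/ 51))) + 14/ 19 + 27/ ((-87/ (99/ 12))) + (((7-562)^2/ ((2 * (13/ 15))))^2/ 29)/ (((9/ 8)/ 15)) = 2664826941897510630633/ 183535686620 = 14519393971.67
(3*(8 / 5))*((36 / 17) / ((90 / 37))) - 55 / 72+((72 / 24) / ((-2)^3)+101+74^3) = 6201519011 / 15300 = 405328.04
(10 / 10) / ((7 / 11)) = 11 / 7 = 1.57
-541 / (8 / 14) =-946.75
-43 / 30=-1.43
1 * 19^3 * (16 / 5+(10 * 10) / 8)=1076863 / 10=107686.30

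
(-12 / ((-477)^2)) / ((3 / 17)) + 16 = 3640396 / 227529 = 16.00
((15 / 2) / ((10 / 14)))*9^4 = 137781 / 2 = 68890.50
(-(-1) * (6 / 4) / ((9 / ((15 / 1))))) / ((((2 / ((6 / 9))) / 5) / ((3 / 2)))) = 25 / 4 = 6.25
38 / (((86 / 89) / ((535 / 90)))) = 180937 / 774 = 233.77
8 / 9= 0.89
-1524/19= -80.21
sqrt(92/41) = 2 * sqrt(943)/41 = 1.50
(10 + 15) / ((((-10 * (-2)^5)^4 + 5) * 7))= 5 / 14680064007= 0.00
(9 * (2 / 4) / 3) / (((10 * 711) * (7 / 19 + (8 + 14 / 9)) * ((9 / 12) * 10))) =0.00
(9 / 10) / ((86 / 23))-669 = -575133 / 860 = -668.76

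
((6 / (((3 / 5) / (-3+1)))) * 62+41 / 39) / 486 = -48319 / 18954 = -2.55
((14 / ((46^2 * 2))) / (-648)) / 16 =-7 / 21938688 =-0.00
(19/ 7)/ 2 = 19/ 14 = 1.36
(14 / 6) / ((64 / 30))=35 / 32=1.09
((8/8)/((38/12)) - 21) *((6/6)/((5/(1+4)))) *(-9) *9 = 31833/19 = 1675.42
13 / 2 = 6.50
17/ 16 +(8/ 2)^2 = 273/ 16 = 17.06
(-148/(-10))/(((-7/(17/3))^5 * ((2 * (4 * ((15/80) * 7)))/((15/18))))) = -0.41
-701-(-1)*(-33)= -734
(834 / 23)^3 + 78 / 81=15662846350 / 328509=47678.59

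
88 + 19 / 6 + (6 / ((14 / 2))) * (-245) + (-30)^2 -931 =-899 / 6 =-149.83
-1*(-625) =625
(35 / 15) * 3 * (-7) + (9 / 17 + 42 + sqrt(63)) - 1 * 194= -3408 / 17 + 3 * sqrt(7)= -192.53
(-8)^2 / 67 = 64 / 67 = 0.96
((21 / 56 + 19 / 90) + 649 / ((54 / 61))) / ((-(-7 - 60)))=792413 / 72360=10.95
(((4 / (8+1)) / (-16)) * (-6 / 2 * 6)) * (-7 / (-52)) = 7 / 104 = 0.07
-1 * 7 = -7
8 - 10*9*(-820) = 73808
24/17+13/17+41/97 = 4286/1649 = 2.60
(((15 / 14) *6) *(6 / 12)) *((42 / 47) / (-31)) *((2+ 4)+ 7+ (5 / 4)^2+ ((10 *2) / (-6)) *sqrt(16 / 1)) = -2655 / 23312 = -0.11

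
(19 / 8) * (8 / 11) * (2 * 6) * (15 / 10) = 31.09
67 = 67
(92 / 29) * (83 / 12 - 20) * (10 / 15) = -7222 / 261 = -27.67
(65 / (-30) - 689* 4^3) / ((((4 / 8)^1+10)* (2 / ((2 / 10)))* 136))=-264589 / 85680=-3.09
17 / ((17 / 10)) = 10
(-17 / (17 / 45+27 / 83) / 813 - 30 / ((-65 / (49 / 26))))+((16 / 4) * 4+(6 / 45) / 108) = 31550657992 / 1873408095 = 16.84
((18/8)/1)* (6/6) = 9/4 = 2.25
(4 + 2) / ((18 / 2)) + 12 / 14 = 32 / 21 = 1.52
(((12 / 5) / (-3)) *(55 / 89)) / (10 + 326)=-11 / 7476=-0.00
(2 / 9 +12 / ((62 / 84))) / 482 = 0.03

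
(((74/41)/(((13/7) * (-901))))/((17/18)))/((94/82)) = -9324/9358687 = -0.00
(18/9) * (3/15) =2/5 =0.40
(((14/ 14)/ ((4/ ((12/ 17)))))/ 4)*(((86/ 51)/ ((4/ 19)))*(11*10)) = 44935/ 1156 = 38.87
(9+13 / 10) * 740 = 7622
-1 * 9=-9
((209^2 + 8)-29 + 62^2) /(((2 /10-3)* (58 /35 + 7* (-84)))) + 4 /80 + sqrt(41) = sqrt(41) + 5948261 /205220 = 35.39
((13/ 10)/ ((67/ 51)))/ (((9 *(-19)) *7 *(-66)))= 221/ 17643780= 0.00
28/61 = 0.46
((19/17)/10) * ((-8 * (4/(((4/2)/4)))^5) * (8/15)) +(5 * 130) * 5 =-15779194/1275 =-12375.84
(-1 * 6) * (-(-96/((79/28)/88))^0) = 6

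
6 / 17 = 0.35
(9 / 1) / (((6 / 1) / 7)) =21 / 2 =10.50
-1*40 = -40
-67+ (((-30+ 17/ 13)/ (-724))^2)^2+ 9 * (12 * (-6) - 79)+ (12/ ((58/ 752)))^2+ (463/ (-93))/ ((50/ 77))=349441530200175183870617837/ 15344283964328573779200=22773.40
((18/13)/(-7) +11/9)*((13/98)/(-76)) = -839/469224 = -0.00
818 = 818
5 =5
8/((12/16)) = 32/3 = 10.67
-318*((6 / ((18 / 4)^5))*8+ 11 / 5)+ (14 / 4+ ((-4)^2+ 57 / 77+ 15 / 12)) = -6935159009 / 10103940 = -686.38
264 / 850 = 132 / 425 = 0.31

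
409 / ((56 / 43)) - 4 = 17363 / 56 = 310.05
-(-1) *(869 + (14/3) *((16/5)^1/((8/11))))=13343/15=889.53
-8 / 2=-4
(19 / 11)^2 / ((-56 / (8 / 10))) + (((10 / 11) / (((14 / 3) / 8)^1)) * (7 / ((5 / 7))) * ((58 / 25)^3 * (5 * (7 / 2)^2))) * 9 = 556534901831 / 5293750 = 105130.56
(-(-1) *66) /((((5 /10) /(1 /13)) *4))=33 /13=2.54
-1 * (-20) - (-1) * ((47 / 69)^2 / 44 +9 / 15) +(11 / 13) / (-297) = 841811603 / 40849380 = 20.61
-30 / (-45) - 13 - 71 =-250 / 3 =-83.33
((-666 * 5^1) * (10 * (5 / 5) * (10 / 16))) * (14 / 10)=-58275 / 2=-29137.50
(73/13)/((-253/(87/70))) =-6351/230230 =-0.03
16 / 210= 8 / 105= 0.08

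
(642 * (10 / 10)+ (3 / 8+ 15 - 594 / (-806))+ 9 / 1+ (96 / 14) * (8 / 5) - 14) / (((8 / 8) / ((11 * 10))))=824286881 / 11284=73049.17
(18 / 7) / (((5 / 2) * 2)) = 18 / 35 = 0.51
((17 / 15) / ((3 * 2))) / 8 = 17 / 720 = 0.02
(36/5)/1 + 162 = 846/5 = 169.20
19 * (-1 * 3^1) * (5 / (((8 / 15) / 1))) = -4275 / 8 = -534.38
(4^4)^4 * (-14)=-60129542144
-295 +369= 74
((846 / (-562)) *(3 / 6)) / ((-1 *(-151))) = -423 / 84862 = -0.00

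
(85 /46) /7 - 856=-275547 /322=-855.74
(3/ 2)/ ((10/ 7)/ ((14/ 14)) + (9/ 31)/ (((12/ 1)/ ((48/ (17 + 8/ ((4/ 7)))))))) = 20181/ 19724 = 1.02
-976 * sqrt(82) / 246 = -488 * sqrt(82) / 123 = -35.93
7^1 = 7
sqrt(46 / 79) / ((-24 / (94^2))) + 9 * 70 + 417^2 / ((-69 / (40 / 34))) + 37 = -898463 / 391 - 2209 * sqrt(3634) / 474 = -2578.80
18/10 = 9/5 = 1.80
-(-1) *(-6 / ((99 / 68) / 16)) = -2176 / 33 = -65.94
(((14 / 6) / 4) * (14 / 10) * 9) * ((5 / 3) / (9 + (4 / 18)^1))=1.33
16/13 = 1.23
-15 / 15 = -1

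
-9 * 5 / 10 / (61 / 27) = -1.99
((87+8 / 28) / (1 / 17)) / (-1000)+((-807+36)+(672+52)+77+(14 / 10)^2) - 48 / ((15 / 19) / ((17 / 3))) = -314.06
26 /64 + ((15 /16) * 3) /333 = 491 /1184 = 0.41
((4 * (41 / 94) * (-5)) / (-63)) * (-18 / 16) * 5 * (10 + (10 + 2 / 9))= -13325 / 846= -15.75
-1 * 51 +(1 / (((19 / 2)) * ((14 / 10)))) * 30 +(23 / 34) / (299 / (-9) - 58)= -180993993 / 3712562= -48.75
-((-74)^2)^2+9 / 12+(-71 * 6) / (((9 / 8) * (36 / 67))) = -3238626239 / 108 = -29987279.99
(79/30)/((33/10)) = 79/99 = 0.80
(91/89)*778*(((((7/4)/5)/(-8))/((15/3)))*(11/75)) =-1.02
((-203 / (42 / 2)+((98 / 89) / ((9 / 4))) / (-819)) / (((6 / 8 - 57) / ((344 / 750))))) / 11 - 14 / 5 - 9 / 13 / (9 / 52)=-6.79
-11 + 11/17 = -176/17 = -10.35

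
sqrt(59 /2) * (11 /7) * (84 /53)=66 * sqrt(118) /53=13.53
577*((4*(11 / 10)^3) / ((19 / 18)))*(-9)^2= 559862523 / 2375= 235731.59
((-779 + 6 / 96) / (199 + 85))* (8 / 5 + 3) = -286649 / 22720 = -12.62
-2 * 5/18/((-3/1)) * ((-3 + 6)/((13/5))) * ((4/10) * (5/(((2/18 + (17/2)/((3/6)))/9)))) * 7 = 225/143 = 1.57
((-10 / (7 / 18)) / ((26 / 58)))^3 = -142236648000 / 753571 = -188750.16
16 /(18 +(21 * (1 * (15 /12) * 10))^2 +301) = 64 /276901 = 0.00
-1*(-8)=8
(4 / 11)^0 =1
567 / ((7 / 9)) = 729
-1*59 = -59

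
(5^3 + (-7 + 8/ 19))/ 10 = 225/ 19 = 11.84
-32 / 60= -8 / 15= -0.53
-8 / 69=-0.12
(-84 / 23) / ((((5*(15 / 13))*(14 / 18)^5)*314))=-1535274 / 216750275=-0.01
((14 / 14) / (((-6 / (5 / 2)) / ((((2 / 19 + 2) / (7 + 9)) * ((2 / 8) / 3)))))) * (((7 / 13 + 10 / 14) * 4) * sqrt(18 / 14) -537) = 4475 / 1824 -25 * sqrt(7) / 2548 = 2.43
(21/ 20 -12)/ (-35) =219/ 700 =0.31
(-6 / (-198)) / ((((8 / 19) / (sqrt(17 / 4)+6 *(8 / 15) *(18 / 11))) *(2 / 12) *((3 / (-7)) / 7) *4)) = -5586 / 605 - 931 *sqrt(17) / 1056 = -12.87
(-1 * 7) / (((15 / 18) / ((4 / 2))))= -84 / 5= -16.80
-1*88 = -88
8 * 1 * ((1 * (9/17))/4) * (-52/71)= -936/1207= -0.78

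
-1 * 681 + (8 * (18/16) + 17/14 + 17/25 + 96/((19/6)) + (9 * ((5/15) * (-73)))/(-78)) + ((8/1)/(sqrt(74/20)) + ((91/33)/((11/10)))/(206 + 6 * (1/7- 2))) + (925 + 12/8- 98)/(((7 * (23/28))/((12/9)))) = -36496357473817/82041309350 + 8 * sqrt(370)/37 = -440.69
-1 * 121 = -121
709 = 709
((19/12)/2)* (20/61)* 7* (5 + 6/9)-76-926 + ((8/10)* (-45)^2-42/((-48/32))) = 656.30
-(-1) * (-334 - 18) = -352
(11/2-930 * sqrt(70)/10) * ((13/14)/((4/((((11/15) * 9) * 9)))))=42471/560-359073 * sqrt(70)/280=-10653.52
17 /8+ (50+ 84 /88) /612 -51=-164233 /3366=-48.79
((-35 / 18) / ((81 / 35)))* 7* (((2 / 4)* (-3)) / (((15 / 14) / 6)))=12005 / 243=49.40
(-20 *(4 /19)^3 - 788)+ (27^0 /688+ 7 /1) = -3686406533 /4718992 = -781.19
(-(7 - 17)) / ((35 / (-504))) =-144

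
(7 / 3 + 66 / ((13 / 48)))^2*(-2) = -184128050 / 1521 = -121057.23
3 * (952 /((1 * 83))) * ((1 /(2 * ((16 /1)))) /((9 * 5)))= 119 /4980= 0.02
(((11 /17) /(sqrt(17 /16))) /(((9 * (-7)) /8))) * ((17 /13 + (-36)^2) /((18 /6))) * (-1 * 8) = 47491840 * sqrt(17) /710073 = 275.77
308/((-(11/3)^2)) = -252/11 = -22.91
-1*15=-15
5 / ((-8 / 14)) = -35 / 4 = -8.75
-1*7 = -7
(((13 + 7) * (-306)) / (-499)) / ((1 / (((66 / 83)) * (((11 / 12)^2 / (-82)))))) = -339405 / 3396194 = -0.10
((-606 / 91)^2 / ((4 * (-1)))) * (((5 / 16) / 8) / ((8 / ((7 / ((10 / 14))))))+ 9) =-850610385 / 8479744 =-100.31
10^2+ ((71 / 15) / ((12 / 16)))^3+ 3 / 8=256423807 / 729000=351.75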